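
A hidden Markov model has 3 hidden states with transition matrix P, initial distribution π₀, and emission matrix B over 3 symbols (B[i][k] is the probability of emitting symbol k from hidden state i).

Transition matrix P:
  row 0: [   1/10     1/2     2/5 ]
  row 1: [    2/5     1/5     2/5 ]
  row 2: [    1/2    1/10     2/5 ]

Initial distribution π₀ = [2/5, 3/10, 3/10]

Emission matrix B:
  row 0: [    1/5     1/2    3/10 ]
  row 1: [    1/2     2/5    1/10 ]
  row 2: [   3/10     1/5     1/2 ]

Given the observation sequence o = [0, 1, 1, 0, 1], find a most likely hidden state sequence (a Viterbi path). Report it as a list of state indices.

t=0: δ = [8.000e-02, 1.500e-01, 9.000e-02]  (obs o_0=0)
t=1: δ = [3.000e-02, 1.600e-02, 1.200e-02]  ψ = [1, 0, 1]  (obs o_1=1)
t=2: δ = [3.200e-03, 6.000e-03, 2.400e-03]  ψ = [1, 0, 0]  (obs o_2=1)
t=3: δ = [4.800e-04, 8.000e-04, 7.200e-04]  ψ = [1, 0, 1]  (obs o_3=0)
t=4: δ = [1.800e-04, 9.600e-05, 6.400e-05]  ψ = [2, 0, 1]  (obs o_4=1)
backtrack: best end state = 0; path = [1, 0, 1, 2, 0]

path = [1, 0, 1, 2, 0]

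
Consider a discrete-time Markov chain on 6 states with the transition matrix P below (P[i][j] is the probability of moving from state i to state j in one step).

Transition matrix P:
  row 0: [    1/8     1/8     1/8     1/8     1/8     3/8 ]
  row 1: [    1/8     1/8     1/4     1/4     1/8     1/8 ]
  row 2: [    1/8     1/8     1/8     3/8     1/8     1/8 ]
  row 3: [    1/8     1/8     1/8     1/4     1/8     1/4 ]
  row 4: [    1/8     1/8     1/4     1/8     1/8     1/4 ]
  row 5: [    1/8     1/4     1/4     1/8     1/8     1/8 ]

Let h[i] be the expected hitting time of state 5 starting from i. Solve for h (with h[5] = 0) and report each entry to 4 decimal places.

h = [3.7966, 4.9492, 4.8814, 4.3390, 4.4068, 0.0000]

First-step conditioning: h[5] = 0; for i ≠ 5, h[i] = 1 + Σ_k P[i][k]·h[k].
  h[0] = 1 + 1/8·h[0] + 1/8·h[1] + 1/8·h[2] + 1/8·h[3] + 1/8·h[4]
  h[1] = 1 + 1/8·h[0] + 1/8·h[1] + 1/4·h[2] + 1/4·h[3] + 1/8·h[4]
  h[2] = 1 + 1/8·h[0] + 1/8·h[1] + 1/8·h[2] + 3/8·h[3] + 1/8·h[4]
  h[3] = 1 + 1/8·h[0] + 1/8·h[1] + 1/8·h[2] + 1/4·h[3] + 1/8·h[4]
  h[4] = 1 + 1/8·h[0] + 1/8·h[1] + 1/4·h[2] + 1/8·h[3] + 1/8·h[4]
Solving the 5×5 linear system over states ≠ 5 gives exactly h = [224/59, 292/59, 288/59, 256/59, 260/59, 0] (h[5] = 0 is the target).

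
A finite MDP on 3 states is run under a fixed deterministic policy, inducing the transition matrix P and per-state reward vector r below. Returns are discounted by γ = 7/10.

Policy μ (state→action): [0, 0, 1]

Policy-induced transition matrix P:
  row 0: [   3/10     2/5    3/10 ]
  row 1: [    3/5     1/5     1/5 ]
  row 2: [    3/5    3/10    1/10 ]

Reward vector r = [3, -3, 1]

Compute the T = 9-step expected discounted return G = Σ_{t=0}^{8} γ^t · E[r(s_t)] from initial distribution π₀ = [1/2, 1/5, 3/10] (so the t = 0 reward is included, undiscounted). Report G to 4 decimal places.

G = 2.6091

t=0: π = [0.5000, 0.2000, 0.3000], E[r] = 1.2000, γ^t·E[r] = 1.200000, running G = 1.200000
t=1: π = [0.4500, 0.3300, 0.2200], E[r] = 0.5800, γ^t·E[r] = 0.406000, running G = 1.606000
t=2: π = [0.4650, 0.3120, 0.2230], E[r] = 0.6820, γ^t·E[r] = 0.334180, running G = 1.940180
t=3: π = [0.4605, 0.3153, 0.2242], E[r] = 0.6598, γ^t·E[r] = 0.226311, running G = 2.166491
t=4: π = [0.4619, 0.3145, 0.2236], E[r] = 0.6656, γ^t·E[r] = 0.159815, running G = 2.326307
t=5: π = [0.4614, 0.3147, 0.2238], E[r] = 0.6640, γ^t·E[r] = 0.111591, running G = 2.437898
t=6: π = [0.4616, 0.3147, 0.2238], E[r] = 0.6644, γ^t·E[r] = 0.078172, running G = 2.516070
t=7: π = [0.4615, 0.3147, 0.2238], E[r] = 0.6643, γ^t·E[r] = 0.054708, running G = 2.570778
t=8: π = [0.4615, 0.3147, 0.2238], E[r] = 0.6643, γ^t·E[r] = 0.038298, running G = 2.609076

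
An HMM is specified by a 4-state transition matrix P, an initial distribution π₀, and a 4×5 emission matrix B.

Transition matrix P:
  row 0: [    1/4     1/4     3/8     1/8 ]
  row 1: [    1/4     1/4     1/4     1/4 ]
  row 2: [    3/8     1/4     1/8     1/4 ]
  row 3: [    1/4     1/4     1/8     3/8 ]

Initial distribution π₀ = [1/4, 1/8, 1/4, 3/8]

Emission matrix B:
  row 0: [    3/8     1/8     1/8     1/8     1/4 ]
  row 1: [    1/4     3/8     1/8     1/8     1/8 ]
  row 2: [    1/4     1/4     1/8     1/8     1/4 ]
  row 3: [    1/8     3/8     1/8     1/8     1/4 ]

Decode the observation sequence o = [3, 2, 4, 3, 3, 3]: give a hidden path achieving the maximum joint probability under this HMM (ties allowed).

t=0: δ = [3.125e-02, 1.562e-02, 3.125e-02, 4.688e-02]  (obs o_0=3)
t=1: δ = [1.465e-03, 1.465e-03, 1.465e-03, 2.197e-03]  ψ = [2, 3, 0, 3]  (obs o_1=2)
t=2: δ = [1.373e-04, 6.866e-05, 1.373e-04, 2.060e-04]  ψ = [2, 3, 0, 3]  (obs o_2=4)
t=3: δ = [6.437e-06, 6.437e-06, 6.437e-06, 9.656e-06]  ψ = [2, 3, 0, 3]  (obs o_3=3)
t=4: δ = [3.017e-07, 3.017e-07, 3.017e-07, 4.526e-07]  ψ = [2, 3, 0, 3]  (obs o_4=3)
t=5: δ = [1.414e-08, 1.414e-08, 1.414e-08, 2.122e-08]  ψ = [2, 3, 0, 3]  (obs o_5=3)
backtrack: best end state = 3; path = [3, 3, 3, 3, 3, 3]

path = [3, 3, 3, 3, 3, 3]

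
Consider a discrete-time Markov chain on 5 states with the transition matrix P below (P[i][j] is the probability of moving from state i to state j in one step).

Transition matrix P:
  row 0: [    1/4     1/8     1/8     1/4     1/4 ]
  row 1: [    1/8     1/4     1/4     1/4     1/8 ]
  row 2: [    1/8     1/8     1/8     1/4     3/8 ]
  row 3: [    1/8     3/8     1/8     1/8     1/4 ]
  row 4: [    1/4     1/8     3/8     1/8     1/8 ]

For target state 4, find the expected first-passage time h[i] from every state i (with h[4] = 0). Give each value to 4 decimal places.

h = [4.1143, 4.6286, 3.6000, 4.2286, 0.0000]

First-step conditioning: h[4] = 0; for i ≠ 4, h[i] = 1 + Σ_k P[i][k]·h[k].
  h[0] = 1 + 1/4·h[0] + 1/8·h[1] + 1/8·h[2] + 1/4·h[3]
  h[1] = 1 + 1/8·h[0] + 1/4·h[1] + 1/4·h[2] + 1/4·h[3]
  h[2] = 1 + 1/8·h[0] + 1/8·h[1] + 1/8·h[2] + 1/4·h[3]
  h[3] = 1 + 1/8·h[0] + 3/8·h[1] + 1/8·h[2] + 1/8·h[3]
Solving the 4×4 linear system over states ≠ 4 gives exactly h = [144/35, 162/35, 18/5, 148/35, 0] (h[4] = 0 is the target).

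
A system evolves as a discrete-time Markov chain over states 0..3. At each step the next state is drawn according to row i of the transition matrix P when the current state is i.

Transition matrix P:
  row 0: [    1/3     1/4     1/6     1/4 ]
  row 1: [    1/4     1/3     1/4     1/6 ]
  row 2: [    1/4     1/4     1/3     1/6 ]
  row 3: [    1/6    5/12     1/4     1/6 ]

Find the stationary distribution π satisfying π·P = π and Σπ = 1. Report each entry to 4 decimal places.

π = [0.2556, 0.3069, 0.2495, 0.1880]

Balance equations π_j = Σ_i π_i·P[i][j]:
  π_0 = 1/3·π_0 + 1/4·π_1 + 1/4·π_2 + 1/6·π_3
  π_1 = 1/4·π_0 + 1/3·π_1 + 1/4·π_2 + 5/12·π_3
  π_2 = 1/6·π_0 + 1/4·π_1 + 1/3·π_2 + 1/4·π_3
  normalize: π_0 + π_1 + π_2 + π_3 = 1
Solving the linear system gives exactly π = [34/133, 449/1463, 365/1463, 25/133].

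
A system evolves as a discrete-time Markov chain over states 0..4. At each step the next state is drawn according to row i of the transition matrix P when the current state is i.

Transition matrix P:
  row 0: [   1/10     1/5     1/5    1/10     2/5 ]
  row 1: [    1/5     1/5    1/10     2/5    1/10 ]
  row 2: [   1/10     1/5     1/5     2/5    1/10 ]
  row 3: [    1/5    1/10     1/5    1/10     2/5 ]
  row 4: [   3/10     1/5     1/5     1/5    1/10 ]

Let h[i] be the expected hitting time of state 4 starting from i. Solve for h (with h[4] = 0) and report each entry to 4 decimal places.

h = [3.4290, 4.3306, 4.4307, 3.3389, 0.0000]

First-step conditioning: h[4] = 0; for i ≠ 4, h[i] = 1 + Σ_k P[i][k]·h[k].
  h[0] = 1 + 1/10·h[0] + 1/5·h[1] + 1/5·h[2] + 1/10·h[3]
  h[1] = 1 + 1/5·h[0] + 1/5·h[1] + 1/10·h[2] + 2/5·h[3]
  h[2] = 1 + 1/10·h[0] + 1/5·h[1] + 1/5·h[2] + 2/5·h[3]
  h[3] = 1 + 1/5·h[0] + 1/10·h[1] + 1/5·h[2] + 1/10·h[3]
Solving the 4×4 linear system over states ≠ 4 gives exactly h = [2054/599, 2594/599, 2654/599, 2000/599, 0] (h[4] = 0 is the target).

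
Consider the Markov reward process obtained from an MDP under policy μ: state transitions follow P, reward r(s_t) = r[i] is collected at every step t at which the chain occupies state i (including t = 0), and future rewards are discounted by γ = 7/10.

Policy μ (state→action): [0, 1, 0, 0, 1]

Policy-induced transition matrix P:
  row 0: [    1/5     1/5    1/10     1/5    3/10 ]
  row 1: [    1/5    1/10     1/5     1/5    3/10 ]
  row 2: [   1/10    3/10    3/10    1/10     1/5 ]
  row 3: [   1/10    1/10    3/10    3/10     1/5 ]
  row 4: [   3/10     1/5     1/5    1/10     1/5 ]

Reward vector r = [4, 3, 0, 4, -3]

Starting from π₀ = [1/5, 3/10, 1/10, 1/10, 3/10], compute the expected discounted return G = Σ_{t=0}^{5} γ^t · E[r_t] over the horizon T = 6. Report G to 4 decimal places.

t=0: π = [0.2000, 0.3000, 0.1000, 0.1000, 0.3000], E[r] = 1.2000, γ^t·E[r] = 1.200000, running G = 1.200000
t=1: π = [0.2100, 0.1700, 0.2000, 0.1700, 0.2500], E[r] = 1.2800, γ^t·E[r] = 0.896000, running G = 2.096000
t=2: π = [0.1880, 0.1860, 0.2160, 0.1720, 0.2380], E[r] = 1.2840, γ^t·E[r] = 0.629160, running G = 2.725160
t=3: π = [0.1850, 0.1858, 0.2200, 0.1718, 0.2374], E[r] = 1.2724, γ^t·E[r] = 0.436433, running G = 3.161593
t=4: π = [0.1846, 0.1862, 0.2207, 0.1714, 0.2371], E[r] = 1.2715, γ^t·E[r] = 0.305282, running G = 3.466876
t=5: π = [0.1845, 0.1863, 0.2208, 0.1714, 0.2371], E[r] = 1.2711, γ^t·E[r] = 0.213636, running G = 3.680512

G = 3.6805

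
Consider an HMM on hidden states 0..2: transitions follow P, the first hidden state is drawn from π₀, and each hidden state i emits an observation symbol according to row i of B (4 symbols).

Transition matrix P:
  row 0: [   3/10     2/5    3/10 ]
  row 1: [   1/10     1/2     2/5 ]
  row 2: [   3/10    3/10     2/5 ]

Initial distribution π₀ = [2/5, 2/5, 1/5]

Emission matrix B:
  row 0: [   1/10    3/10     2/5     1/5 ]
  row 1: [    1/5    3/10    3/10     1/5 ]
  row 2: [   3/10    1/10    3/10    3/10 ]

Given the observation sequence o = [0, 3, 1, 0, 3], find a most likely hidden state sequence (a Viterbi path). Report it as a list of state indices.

path = [1, 1, 1, 2, 2]

t=0: δ = [4.000e-02, 8.000e-02, 6.000e-02]  (obs o_0=0)
t=1: δ = [3.600e-03, 8.000e-03, 9.600e-03]  ψ = [2, 1, 1]  (obs o_1=3)
t=2: δ = [8.640e-04, 1.200e-03, 3.840e-04]  ψ = [2, 1, 2]  (obs o_2=1)
t=3: δ = [2.592e-05, 1.200e-04, 1.440e-04]  ψ = [0, 1, 1]  (obs o_3=0)
t=4: δ = [8.640e-06, 1.200e-05, 1.728e-05]  ψ = [2, 1, 2]  (obs o_4=3)
backtrack: best end state = 2; path = [1, 1, 1, 2, 2]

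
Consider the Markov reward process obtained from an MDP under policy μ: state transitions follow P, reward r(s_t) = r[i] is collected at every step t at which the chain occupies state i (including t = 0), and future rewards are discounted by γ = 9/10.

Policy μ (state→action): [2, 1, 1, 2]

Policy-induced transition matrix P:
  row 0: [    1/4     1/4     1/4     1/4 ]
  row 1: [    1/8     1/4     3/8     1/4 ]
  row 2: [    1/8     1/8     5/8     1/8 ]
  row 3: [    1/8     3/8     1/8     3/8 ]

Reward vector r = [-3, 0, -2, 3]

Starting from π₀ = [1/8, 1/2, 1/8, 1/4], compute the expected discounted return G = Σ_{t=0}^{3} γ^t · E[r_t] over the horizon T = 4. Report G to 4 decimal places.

G = -0.8602

t=0: π = [0.1250, 0.5000, 0.1250, 0.2500], E[r] = 0.1250, γ^t·E[r] = 0.125000, running G = 0.125000
t=1: π = [0.1406, 0.2656, 0.3281, 0.2656], E[r] = -0.2813, γ^t·E[r] = -0.253125, running G = -0.128125
t=2: π = [0.1426, 0.2422, 0.3730, 0.2422], E[r] = -0.4473, γ^t·E[r] = -0.362285, running G = -0.490410
t=3: π = [0.1428, 0.2336, 0.3899, 0.2336], E[r] = -0.5073, γ^t·E[r] = -0.369839, running G = -0.860250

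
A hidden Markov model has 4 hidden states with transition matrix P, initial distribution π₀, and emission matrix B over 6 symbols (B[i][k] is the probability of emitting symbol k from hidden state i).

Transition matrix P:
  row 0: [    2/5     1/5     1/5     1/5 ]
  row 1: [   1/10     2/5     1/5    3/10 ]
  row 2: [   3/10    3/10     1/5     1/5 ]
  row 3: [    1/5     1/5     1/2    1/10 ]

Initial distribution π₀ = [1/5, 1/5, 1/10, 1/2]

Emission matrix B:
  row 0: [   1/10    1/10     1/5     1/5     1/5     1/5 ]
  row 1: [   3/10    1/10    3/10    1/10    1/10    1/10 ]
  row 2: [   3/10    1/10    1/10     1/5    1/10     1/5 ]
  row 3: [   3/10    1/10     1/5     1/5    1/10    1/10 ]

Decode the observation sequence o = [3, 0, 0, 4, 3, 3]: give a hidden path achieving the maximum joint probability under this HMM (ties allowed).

t=0: δ = [4.000e-02, 2.000e-02, 2.000e-02, 1.000e-01]  (obs o_0=3)
t=1: δ = [2.000e-03, 6.000e-03, 1.500e-02, 3.000e-03]  ψ = [3, 3, 3, 3]  (obs o_1=0)
t=2: δ = [4.500e-04, 1.350e-03, 9.000e-04, 9.000e-04]  ψ = [2, 2, 2, 2]  (obs o_2=0)
t=3: δ = [5.400e-05, 5.400e-05, 4.500e-05, 4.050e-05]  ψ = [2, 1, 3, 1]  (obs o_3=4)
t=4: δ = [4.320e-06, 2.160e-06, 4.050e-06, 3.240e-06]  ψ = [0, 1, 3, 1]  (obs o_4=3)
t=5: δ = [3.456e-07, 1.215e-07, 3.240e-07, 1.728e-07]  ψ = [0, 2, 3, 0]  (obs o_5=3)
backtrack: best end state = 0; path = [3, 2, 2, 0, 0, 0]

path = [3, 2, 2, 0, 0, 0]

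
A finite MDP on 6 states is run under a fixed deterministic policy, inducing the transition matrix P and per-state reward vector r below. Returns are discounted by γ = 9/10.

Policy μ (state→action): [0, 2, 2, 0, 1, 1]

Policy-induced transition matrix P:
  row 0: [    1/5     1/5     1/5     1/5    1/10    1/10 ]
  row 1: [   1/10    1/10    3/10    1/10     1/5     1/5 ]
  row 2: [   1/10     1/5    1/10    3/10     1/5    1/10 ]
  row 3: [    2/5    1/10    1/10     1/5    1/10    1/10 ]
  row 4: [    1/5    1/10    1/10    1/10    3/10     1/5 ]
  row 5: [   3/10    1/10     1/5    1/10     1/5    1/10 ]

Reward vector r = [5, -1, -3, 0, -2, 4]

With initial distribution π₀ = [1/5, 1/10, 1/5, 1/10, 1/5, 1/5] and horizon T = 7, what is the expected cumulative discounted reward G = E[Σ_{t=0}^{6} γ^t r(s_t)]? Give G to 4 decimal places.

t=0: π = [0.2000, 0.1000, 0.2000, 0.1000, 0.2000, 0.2000], E[r] = 0.7000, γ^t·E[r] = 0.700000, running G = 0.700000
t=1: π = [0.2100, 0.1400, 0.1600, 0.1700, 0.1900, 0.1300], E[r] = 0.5700, γ^t·E[r] = 0.513000, running G = 1.213000
t=2: π = [0.2170, 0.1370, 0.1620, 0.1700, 0.1810, 0.1330], E[r] = 0.6320, γ^t·E[r] = 0.511920, running G = 1.724920
t=3: π = [0.2174, 0.1379, 0.1624, 0.1711, 0.1794, 0.1318], E[r] = 0.6303, γ^t·E[r] = 0.459489, running G = 2.184409
t=4: π = [0.2174, 0.1380, 0.1625, 0.1713, 0.1791, 0.1317], E[r] = 0.6301, γ^t·E[r] = 0.413415, running G = 2.597824
t=5: π = [0.2174, 0.1380, 0.1625, 0.1714, 0.1790, 0.1317], E[r] = 0.6302, γ^t·E[r] = 0.372127, running G = 2.969951
t=6: π = [0.2174, 0.1380, 0.1625, 0.1714, 0.1790, 0.1317], E[r] = 0.6302, γ^t·E[r] = 0.334925, running G = 3.304876

G = 3.3049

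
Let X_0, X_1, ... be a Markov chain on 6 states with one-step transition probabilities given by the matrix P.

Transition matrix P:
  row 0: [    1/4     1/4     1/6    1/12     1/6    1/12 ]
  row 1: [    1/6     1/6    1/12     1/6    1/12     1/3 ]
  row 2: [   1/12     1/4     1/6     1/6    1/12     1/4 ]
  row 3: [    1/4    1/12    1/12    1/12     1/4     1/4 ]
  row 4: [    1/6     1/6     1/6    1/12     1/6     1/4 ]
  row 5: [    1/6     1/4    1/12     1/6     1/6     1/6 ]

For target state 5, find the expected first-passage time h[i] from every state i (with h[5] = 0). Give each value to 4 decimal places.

First-step conditioning: h[5] = 0; for i ≠ 5, h[i] = 1 + Σ_k P[i][k]·h[k].
  h[0] = 1 + 1/4·h[0] + 1/4·h[1] + 1/6·h[2] + 1/12·h[3] + 1/6·h[4]
  h[1] = 1 + 1/6·h[0] + 1/6·h[1] + 1/12·h[2] + 1/6·h[3] + 1/12·h[4]
  h[2] = 1 + 1/12·h[0] + 1/4·h[1] + 1/6·h[2] + 1/6·h[3] + 1/12·h[4]
  h[3] = 1 + 1/4·h[0] + 1/12·h[1] + 1/12·h[2] + 1/12·h[3] + 1/4·h[4]
  h[4] = 1 + 1/6·h[0] + 1/6·h[1] + 1/6·h[2] + 1/12·h[3] + 1/6·h[4]
Solving the 5×5 linear system over states ≠ 5 gives exactly h = [2678/537, 2098/537, 2236/537, 2332/537, 760/179, 0] (h[5] = 0 is the target).

h = [4.9870, 3.9069, 4.1639, 4.3426, 4.2458, 0.0000]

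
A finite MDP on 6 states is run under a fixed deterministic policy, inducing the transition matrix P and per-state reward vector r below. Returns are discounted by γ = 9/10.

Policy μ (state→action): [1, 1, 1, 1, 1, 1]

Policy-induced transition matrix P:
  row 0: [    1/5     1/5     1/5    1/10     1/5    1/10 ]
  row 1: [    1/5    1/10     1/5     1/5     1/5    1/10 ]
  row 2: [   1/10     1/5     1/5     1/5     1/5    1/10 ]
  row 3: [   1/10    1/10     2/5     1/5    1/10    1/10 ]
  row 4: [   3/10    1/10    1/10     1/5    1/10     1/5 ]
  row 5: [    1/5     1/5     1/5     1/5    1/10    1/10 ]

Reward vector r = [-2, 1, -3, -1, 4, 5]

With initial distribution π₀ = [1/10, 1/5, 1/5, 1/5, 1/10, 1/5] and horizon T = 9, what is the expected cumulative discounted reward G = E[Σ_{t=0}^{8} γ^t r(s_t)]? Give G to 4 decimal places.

t=0: π = [0.1000, 0.2000, 0.2000, 0.2000, 0.1000, 0.2000], E[r] = 0.6000, γ^t·E[r] = 0.600000, running G = 0.600000
t=1: π = [0.1700, 0.1500, 0.2300, 0.1900, 0.1500, 0.1100], E[r] = 0.0800, γ^t·E[r] = 0.072000, running G = 0.672000
t=2: π = [0.1730, 0.1510, 0.2230, 0.1830, 0.1550, 0.1150], E[r] = 0.1480, γ^t·E[r] = 0.119880, running G = 0.791880
t=3: π = [0.1749, 0.1511, 0.2211, 0.1827, 0.1547, 0.1155], E[r] = 0.1516, γ^t·E[r] = 0.110516, running G = 0.902396
t=4: π = [0.1751, 0.1512, 0.2211, 0.1825, 0.1547, 0.1155], E[r] = 0.1514, γ^t·E[r] = 0.099360, running G = 1.001756
t=5: π = [0.1751, 0.1512, 0.2210, 0.1825, 0.1547, 0.1155], E[r] = 0.1516, γ^t·E[r] = 0.089537, running G = 1.091293
t=6: π = [0.1751, 0.1512, 0.2210, 0.1825, 0.1547, 0.1155], E[r] = 0.1516, γ^t·E[r] = 0.080590, running G = 1.171883
t=7: π = [0.1751, 0.1512, 0.2210, 0.1825, 0.1547, 0.1155], E[r] = 0.1516, γ^t·E[r] = 0.072531, running G = 1.244415
t=8: π = [0.1751, 0.1512, 0.2210, 0.1825, 0.1547, 0.1155], E[r] = 0.1516, γ^t·E[r] = 0.065278, running G = 1.309693

G = 1.3097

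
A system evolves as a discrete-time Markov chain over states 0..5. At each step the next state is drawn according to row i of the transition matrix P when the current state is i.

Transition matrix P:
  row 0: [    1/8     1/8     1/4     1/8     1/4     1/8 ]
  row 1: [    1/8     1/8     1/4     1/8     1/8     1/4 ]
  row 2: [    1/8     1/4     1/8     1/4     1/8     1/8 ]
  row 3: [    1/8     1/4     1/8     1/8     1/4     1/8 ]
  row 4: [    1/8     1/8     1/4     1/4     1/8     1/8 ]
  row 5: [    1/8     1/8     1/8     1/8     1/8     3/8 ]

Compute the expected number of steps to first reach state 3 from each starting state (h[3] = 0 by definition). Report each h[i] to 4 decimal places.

h = [5.8701, 5.9770, 5.3022, 0.0000, 5.2178, 6.0734]

First-step conditioning: h[3] = 0; for i ≠ 3, h[i] = 1 + Σ_k P[i][k]·h[k].
  h[0] = 1 + 1/8·h[0] + 1/8·h[1] + 1/4·h[2] + 1/4·h[4] + 1/8·h[5]
  h[1] = 1 + 1/8·h[0] + 1/8·h[1] + 1/4·h[2] + 1/8·h[4] + 1/4·h[5]
  h[2] = 1 + 1/8·h[0] + 1/4·h[1] + 1/8·h[2] + 1/8·h[4] + 1/8·h[5]
  h[4] = 1 + 1/8·h[0] + 1/8·h[1] + 1/4·h[2] + 1/8·h[4] + 1/8·h[5]
  h[5] = 1 + 1/8·h[0] + 1/8·h[1] + 1/8·h[2] + 1/8·h[4] + 3/8·h[5]
Solving the 5×5 linear system over states ≠ 3 gives exactly h = [31176/5311, 31744/5311, 28160/5311, 0, 27712/5311, 32256/5311] (h[3] = 0 is the target).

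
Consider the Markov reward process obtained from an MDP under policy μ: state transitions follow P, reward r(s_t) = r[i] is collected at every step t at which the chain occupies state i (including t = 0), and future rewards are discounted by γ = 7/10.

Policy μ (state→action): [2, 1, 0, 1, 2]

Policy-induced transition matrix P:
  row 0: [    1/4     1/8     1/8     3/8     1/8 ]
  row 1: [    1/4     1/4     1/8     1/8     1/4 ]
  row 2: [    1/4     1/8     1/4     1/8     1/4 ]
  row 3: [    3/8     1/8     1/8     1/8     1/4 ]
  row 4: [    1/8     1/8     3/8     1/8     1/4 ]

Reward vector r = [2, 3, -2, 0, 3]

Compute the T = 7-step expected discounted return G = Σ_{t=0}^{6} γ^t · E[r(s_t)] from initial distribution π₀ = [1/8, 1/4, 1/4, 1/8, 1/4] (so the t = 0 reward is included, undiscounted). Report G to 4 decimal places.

G = 3.6715

t=0: π = [0.1250, 0.2500, 0.2500, 0.1250, 0.2500], E[r] = 1.2500, γ^t·E[r] = 1.250000, running G = 1.250000
t=1: π = [0.2344, 0.1563, 0.2188, 0.1563, 0.2344], E[r] = 1.2031, γ^t·E[r] = 0.842188, running G = 2.092188
t=2: π = [0.2402, 0.1445, 0.2109, 0.1836, 0.2207], E[r] = 1.1543, γ^t·E[r] = 0.565605, running G = 2.657793
t=3: π = [0.2454, 0.1431, 0.2065, 0.1851, 0.2200], E[r] = 1.1667, γ^t·E[r] = 0.400195, running G = 3.057988
t=4: π = [0.2456, 0.1429, 0.2058, 0.1863, 0.2193], E[r] = 1.1663, γ^t·E[r] = 0.280026, running G = 3.338014
t=5: π = [0.2459, 0.1429, 0.2056, 0.1864, 0.2193], E[r] = 1.1671, γ^t·E[r] = 0.196155, running G = 3.534169
t=6: π = [0.2459, 0.1429, 0.2055, 0.1865, 0.2193], E[r] = 1.1671, γ^t·E[r] = 0.137309, running G = 3.671478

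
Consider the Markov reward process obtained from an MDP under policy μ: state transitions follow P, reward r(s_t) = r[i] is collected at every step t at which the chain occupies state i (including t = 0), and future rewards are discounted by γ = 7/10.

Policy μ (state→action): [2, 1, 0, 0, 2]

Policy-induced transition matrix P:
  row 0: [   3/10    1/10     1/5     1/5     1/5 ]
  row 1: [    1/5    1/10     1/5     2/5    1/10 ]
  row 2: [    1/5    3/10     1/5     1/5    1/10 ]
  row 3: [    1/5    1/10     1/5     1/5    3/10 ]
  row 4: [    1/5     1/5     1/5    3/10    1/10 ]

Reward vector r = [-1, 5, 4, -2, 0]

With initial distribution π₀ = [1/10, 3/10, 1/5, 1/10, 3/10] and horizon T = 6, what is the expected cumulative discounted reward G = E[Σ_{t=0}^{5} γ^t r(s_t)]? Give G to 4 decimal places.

t=0: π = [0.1000, 0.3000, 0.2000, 0.1000, 0.3000], E[r] = 2.0000, γ^t·E[r] = 2.000000, running G = 2.000000
t=1: π = [0.2100, 0.1700, 0.2000, 0.2900, 0.1300], E[r] = 0.8600, γ^t·E[r] = 0.602000, running G = 2.602000
t=2: π = [0.2210, 0.1530, 0.2000, 0.2470, 0.1790], E[r] = 0.8500, γ^t·E[r] = 0.416500, running G = 3.018500
t=3: π = [0.2221, 0.1579, 0.2000, 0.2485, 0.1715], E[r] = 0.8704, γ^t·E[r] = 0.298547, running G = 3.317047
t=4: π = [0.2222, 0.1572, 0.2000, 0.2487, 0.1719], E[r] = 0.8661, γ^t·E[r] = 0.207946, running G = 3.524993
t=5: π = [0.2222, 0.1572, 0.2000, 0.2486, 0.1720], E[r] = 0.8665, γ^t·E[r] = 0.145631, running G = 3.670624

G = 3.6706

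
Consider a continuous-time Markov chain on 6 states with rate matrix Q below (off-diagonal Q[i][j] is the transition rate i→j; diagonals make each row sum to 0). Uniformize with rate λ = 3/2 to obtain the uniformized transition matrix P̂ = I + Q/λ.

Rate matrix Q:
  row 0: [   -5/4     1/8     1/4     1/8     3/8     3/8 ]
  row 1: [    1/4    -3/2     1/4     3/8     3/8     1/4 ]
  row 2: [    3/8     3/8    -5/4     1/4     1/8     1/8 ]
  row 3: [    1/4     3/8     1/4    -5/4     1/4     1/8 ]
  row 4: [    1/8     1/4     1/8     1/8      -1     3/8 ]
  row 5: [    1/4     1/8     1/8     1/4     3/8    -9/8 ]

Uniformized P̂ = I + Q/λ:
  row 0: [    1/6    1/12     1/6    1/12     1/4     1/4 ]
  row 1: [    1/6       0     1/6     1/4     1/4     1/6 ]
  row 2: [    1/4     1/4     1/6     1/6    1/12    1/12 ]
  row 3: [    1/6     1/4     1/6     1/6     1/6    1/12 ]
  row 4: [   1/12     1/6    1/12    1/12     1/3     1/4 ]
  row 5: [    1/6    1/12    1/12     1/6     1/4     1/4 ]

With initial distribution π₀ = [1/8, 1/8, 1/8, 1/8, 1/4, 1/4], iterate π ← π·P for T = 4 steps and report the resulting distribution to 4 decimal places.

t=0: π = [0.1250, 0.1250, 0.1250, 0.1250, 0.2500, 0.2500]
t=1: π = [0.1563, 0.1354, 0.1250, 0.1458, 0.2396, 0.1979]
t=2: π = [0.1571, 0.1372, 0.1302, 0.1450, 0.2370, 0.1936]
t=3: π = [0.1578, 0.1375, 0.1308, 0.1453, 0.2360, 0.1927]
t=4: π = [0.1579, 0.1375, 0.1309, 0.1453, 0.2358, 0.1925]

π = [0.1579, 0.1375, 0.1309, 0.1453, 0.2358, 0.1925]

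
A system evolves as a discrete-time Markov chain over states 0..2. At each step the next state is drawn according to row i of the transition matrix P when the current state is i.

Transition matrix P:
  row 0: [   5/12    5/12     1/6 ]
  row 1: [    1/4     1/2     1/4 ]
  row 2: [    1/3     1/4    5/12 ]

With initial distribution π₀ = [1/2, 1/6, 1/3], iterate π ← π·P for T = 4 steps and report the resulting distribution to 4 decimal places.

t=0: π = [0.5000, 0.1667, 0.3333]
t=1: π = [0.3611, 0.3750, 0.2639]
t=2: π = [0.3322, 0.4039, 0.2639]
t=3: π = [0.3274, 0.4063, 0.2663]
t=4: π = [0.3268, 0.4061, 0.2671]

π = [0.3268, 0.4061, 0.2671]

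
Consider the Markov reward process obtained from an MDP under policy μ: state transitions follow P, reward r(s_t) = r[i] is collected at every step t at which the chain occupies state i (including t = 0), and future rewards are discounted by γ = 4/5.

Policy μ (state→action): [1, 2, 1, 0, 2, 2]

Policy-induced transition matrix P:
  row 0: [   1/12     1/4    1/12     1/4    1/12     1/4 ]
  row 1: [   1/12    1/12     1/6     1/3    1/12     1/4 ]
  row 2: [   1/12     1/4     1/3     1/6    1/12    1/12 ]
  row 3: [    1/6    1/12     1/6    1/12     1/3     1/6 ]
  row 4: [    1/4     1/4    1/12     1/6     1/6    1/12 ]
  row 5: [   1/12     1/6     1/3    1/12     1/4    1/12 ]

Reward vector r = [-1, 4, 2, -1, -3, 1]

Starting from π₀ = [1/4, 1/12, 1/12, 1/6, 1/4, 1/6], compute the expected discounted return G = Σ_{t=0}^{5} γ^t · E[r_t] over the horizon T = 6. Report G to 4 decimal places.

t=0: π = [0.2500, 0.0833, 0.0833, 0.1667, 0.2500, 0.1667], E[r] = -0.5000, γ^t·E[r] = -0.500000, running G = -0.500000
t=1: π = [0.1389, 0.1944, 0.1667, 0.1736, 0.1736, 0.1528], E[r] = 0.4306, γ^t·E[r] = 0.344444, running G = -0.155556
t=2: π = [0.1267, 0.1759, 0.1939, 0.1834, 0.1667, 0.1534], E[r] = 0.4346, γ^t·E[r] = 0.278148, running G = 0.122593
t=3: π = [0.1264, 0.1773, 0.2001, 0.1785, 0.1686, 0.1491], E[r] = 0.4477, γ^t·E[r] = 0.229235, running G = 0.351827
t=4: π = [0.1263, 0.1783, 0.2003, 0.1795, 0.1669, 0.1488], E[r] = 0.4562, γ^t·E[r] = 0.186840, running G = 0.538667
t=5: π = [0.1261, 0.1780, 0.2004, 0.1795, 0.1669, 0.1491], E[r] = 0.4554, γ^t·E[r] = 0.149234, running G = 0.687901

G = 0.6879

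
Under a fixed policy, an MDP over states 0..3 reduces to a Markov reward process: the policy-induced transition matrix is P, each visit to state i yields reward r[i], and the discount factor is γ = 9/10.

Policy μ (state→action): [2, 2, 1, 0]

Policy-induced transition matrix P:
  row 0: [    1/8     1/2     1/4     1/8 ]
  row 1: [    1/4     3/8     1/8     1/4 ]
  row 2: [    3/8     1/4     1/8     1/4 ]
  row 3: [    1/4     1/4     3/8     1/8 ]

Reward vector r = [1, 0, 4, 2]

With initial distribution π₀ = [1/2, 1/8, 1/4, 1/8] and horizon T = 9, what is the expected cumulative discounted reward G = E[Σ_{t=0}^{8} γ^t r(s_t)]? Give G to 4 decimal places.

G = 9.1686

t=0: π = [0.5000, 0.1250, 0.2500, 0.1250], E[r] = 1.7500, γ^t·E[r] = 1.750000, running G = 1.750000
t=1: π = [0.2188, 0.3906, 0.2188, 0.1719], E[r] = 1.4375, γ^t·E[r] = 1.293750, running G = 3.043750
t=2: π = [0.2500, 0.3535, 0.1953, 0.2012], E[r] = 1.4336, γ^t·E[r] = 1.161211, running G = 4.204961
t=3: π = [0.2432, 0.3567, 0.2065, 0.1936], E[r] = 1.4565, γ^t·E[r] = 1.061820, running G = 5.266781
t=4: π = [0.2454, 0.3554, 0.2038, 0.1954], E[r] = 1.4514, γ^t·E[r] = 0.952274, running G = 6.219055
t=5: π = [0.2448, 0.3558, 0.2045, 0.1949], E[r] = 1.4527, γ^t·E[r] = 0.857808, running G = 7.076863
t=6: π = [0.2450, 0.3557, 0.2043, 0.1950], E[r] = 1.4523, γ^t·E[r] = 0.771832, running G = 7.848695
t=7: π = [0.2449, 0.3557, 0.2044, 0.1950], E[r] = 1.4524, γ^t·E[r] = 0.694698, running G = 8.543392
t=8: π = [0.2449, 0.3557, 0.2044, 0.1950], E[r] = 1.4524, γ^t·E[r] = 0.625216, running G = 9.168608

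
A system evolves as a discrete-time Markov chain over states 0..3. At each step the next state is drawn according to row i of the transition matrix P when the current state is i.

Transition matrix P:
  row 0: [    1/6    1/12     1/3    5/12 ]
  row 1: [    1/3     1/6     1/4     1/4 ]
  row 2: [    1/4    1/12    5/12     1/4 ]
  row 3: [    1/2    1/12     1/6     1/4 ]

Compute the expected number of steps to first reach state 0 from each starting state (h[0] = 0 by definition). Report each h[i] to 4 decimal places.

h = [0.0000, 2.8402, 3.1243, 2.3432]

First-step conditioning: h[0] = 0; for i ≠ 0, h[i] = 1 + Σ_k P[i][k]·h[k].
  h[1] = 1 + 1/6·h[1] + 1/4·h[2] + 1/4·h[3]
  h[2] = 1 + 1/12·h[1] + 5/12·h[2] + 1/4·h[3]
  h[3] = 1 + 1/12·h[1] + 1/6·h[2] + 1/4·h[3]
Solving the 3×3 linear system over states ≠ 0 gives exactly h = [0, 480/169, 528/169, 396/169] (h[0] = 0 is the target).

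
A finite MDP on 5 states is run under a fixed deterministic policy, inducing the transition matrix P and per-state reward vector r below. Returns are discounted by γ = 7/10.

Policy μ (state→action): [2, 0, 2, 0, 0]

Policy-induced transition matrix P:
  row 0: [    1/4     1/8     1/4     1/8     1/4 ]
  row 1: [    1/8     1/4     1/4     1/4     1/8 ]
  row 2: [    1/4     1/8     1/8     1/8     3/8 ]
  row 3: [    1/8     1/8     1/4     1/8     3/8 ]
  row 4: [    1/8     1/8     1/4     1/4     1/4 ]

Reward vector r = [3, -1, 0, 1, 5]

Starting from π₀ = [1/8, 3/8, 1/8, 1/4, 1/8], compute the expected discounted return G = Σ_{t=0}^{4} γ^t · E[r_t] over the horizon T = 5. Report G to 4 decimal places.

t=0: π = [0.1250, 0.3750, 0.1250, 0.2500, 0.1250], E[r] = 0.8750, γ^t·E[r] = 0.875000, running G = 0.875000
t=1: π = [0.1563, 0.1719, 0.2344, 0.1875, 0.2500], E[r] = 1.7344, γ^t·E[r] = 1.214063, running G = 2.089063
t=2: π = [0.1738, 0.1465, 0.2207, 0.1777, 0.2813], E[r] = 1.9590, γ^t·E[r] = 0.959902, running G = 3.048965
t=3: π = [0.1743, 0.1433, 0.2224, 0.1785, 0.2815], E[r] = 1.9656, γ^t·E[r] = 0.674193, running G = 3.723157
t=4: π = [0.1746, 0.1429, 0.2222, 0.1781, 0.2822], E[r] = 1.9699, γ^t·E[r] = 0.472983, running G = 4.196140

G = 4.1961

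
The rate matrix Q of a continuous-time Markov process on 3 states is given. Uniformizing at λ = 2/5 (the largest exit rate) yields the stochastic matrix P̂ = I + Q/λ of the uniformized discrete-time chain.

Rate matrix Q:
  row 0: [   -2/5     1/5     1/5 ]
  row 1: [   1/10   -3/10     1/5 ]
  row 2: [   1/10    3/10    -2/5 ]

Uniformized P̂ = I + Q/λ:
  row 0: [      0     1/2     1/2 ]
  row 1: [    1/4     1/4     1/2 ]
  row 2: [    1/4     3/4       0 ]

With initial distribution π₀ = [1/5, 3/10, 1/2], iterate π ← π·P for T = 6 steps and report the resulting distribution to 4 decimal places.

π = [0.2000, 0.4641, 0.3359]

t=0: π = [0.2000, 0.3000, 0.5000]
t=1: π = [0.2000, 0.5500, 0.2500]
t=2: π = [0.2000, 0.4250, 0.3750]
t=3: π = [0.2000, 0.4875, 0.3125]
t=4: π = [0.2000, 0.4563, 0.3438]
t=5: π = [0.2000, 0.4719, 0.3281]
t=6: π = [0.2000, 0.4641, 0.3359]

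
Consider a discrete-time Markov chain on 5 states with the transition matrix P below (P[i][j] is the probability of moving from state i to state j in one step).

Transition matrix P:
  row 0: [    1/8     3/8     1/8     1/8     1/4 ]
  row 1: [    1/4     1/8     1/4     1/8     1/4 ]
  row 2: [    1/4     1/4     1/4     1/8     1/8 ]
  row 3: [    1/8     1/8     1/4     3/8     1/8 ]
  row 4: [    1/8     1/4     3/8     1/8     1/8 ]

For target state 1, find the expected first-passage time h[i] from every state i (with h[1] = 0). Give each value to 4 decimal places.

h = [3.5254, 0.0000, 3.9593, 4.6915, 4.0136]

First-step conditioning: h[1] = 0; for i ≠ 1, h[i] = 1 + Σ_k P[i][k]·h[k].
  h[0] = 1 + 1/8·h[0] + 1/8·h[2] + 1/8·h[3] + 1/4·h[4]
  h[2] = 1 + 1/4·h[0] + 1/4·h[2] + 1/8·h[3] + 1/8·h[4]
  h[3] = 1 + 1/8·h[0] + 1/4·h[2] + 3/8·h[3] + 1/8·h[4]
  h[4] = 1 + 1/8·h[0] + 3/8·h[2] + 1/8·h[3] + 1/8·h[4]
Solving the 4×4 linear system over states ≠ 1 gives exactly h = [208/59, 0, 1168/295, 1384/295, 1184/295] (h[1] = 0 is the target).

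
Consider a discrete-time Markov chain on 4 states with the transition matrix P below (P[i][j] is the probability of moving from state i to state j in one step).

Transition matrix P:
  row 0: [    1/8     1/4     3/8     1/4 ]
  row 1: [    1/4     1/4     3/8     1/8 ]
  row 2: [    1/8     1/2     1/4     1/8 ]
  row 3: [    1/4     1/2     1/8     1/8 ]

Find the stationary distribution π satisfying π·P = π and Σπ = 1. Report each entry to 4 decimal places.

π = [0.1889, 0.3622, 0.3003, 0.1486]

Balance equations π_j = Σ_i π_i·P[i][j]:
  π_0 = 1/8·π_0 + 1/4·π_1 + 1/8·π_2 + 1/4·π_3
  π_1 = 1/4·π_0 + 1/4·π_1 + 1/2·π_2 + 1/2·π_3
  π_2 = 3/8·π_0 + 3/8·π_1 + 1/4·π_2 + 1/8·π_3
  normalize: π_0 + π_1 + π_2 + π_3 = 1
Solving the linear system gives exactly π = [61/323, 117/323, 97/323, 48/323].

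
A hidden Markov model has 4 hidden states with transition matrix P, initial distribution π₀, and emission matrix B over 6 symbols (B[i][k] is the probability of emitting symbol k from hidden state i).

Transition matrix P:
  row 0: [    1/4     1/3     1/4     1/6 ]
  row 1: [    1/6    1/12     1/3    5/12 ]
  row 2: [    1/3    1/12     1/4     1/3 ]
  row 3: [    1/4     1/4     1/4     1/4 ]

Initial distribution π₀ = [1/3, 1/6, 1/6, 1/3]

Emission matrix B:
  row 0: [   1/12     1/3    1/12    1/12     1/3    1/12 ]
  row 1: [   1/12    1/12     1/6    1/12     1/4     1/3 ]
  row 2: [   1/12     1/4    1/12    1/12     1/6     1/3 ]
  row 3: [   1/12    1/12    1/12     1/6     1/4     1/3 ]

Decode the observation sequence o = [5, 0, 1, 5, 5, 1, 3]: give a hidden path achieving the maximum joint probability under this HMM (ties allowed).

t=0: δ = [2.778e-02, 5.556e-02, 5.556e-02, 1.111e-01]  (obs o_0=5)
t=1: δ = [2.315e-03, 2.315e-03, 2.315e-03, 2.315e-03]  ψ = [3, 3, 3, 3]  (obs o_1=0)
t=2: δ = [2.572e-04, 6.430e-05, 1.929e-04, 8.038e-05]  ψ = [2, 0, 1, 1]  (obs o_2=1)
t=3: δ = [5.358e-06, 2.858e-05, 2.143e-05, 2.143e-05]  ψ = [0, 0, 0, 2]  (obs o_3=5)
t=4: δ = [5.954e-07, 1.786e-06, 3.175e-06, 3.969e-06]  ψ = [2, 3, 1, 1]  (obs o_4=5)
t=5: δ = [3.528e-07, 8.269e-08, 2.481e-07, 8.820e-08]  ψ = [2, 3, 3, 2]  (obs o_5=1)
t=6: δ = [7.350e-09, 9.800e-09, 7.350e-09, 1.378e-08]  ψ = [0, 0, 0, 2]  (obs o_6=3)
backtrack: best end state = 3; path = [3, 2, 0, 1, 3, 2, 3]

path = [3, 2, 0, 1, 3, 2, 3]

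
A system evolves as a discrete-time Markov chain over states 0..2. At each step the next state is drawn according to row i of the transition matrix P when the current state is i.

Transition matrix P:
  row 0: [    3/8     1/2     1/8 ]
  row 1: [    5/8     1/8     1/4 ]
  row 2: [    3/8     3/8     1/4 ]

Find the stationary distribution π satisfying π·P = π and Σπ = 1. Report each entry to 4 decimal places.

Balance equations π_j = Σ_i π_i·P[i][j]:
  π_0 = 3/8·π_0 + 5/8·π_1 + 3/8·π_2
  π_1 = 1/2·π_0 + 1/8·π_1 + 3/8·π_2
  normalize: π_0 + π_1 + π_2 = 1
Solving the linear system gives exactly π = [6/13, 9/26, 5/26].

π = [0.4615, 0.3462, 0.1923]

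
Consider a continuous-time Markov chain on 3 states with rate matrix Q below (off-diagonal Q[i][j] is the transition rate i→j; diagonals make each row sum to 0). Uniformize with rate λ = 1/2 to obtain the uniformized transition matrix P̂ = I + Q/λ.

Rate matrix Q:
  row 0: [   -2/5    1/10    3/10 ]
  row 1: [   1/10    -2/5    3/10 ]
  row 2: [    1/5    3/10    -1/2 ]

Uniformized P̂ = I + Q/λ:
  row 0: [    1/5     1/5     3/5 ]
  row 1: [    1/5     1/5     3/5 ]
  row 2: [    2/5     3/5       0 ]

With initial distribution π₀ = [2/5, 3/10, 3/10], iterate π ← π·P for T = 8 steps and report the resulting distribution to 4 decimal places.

π = [0.2754, 0.3508, 0.3737]

t=0: π = [0.4000, 0.3000, 0.3000]
t=1: π = [0.2600, 0.3200, 0.4200]
t=2: π = [0.2840, 0.3680, 0.3480]
t=3: π = [0.2696, 0.3392, 0.3912]
t=4: π = [0.2782, 0.3565, 0.3653]
t=5: π = [0.2731, 0.3461, 0.3808]
t=6: π = [0.2762, 0.3523, 0.3715]
t=7: π = [0.2743, 0.3486, 0.3771]
t=8: π = [0.2754, 0.3508, 0.3737]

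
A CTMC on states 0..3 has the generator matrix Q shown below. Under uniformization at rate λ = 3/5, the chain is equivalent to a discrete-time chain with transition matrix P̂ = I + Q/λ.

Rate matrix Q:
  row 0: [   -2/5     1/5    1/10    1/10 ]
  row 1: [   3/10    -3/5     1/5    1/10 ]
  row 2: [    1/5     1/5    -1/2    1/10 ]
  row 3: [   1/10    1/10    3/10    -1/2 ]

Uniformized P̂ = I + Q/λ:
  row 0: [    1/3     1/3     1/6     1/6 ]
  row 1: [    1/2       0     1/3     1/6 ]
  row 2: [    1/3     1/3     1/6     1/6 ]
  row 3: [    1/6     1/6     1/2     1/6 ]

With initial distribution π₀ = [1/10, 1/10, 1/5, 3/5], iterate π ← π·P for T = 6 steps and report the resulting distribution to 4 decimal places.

t=0: π = [0.1000, 0.1000, 0.2000, 0.6000]
t=1: π = [0.2500, 0.2000, 0.3833, 0.1667]
t=2: π = [0.3389, 0.2389, 0.2556, 0.1667]
t=3: π = [0.3454, 0.2259, 0.2620, 0.1667]
t=4: π = [0.3432, 0.2302, 0.2599, 0.1667]
t=5: π = [0.3439, 0.2288, 0.2606, 0.1667]
t=6: π = [0.3437, 0.2293, 0.2604, 0.1667]

π = [0.3437, 0.2293, 0.2604, 0.1667]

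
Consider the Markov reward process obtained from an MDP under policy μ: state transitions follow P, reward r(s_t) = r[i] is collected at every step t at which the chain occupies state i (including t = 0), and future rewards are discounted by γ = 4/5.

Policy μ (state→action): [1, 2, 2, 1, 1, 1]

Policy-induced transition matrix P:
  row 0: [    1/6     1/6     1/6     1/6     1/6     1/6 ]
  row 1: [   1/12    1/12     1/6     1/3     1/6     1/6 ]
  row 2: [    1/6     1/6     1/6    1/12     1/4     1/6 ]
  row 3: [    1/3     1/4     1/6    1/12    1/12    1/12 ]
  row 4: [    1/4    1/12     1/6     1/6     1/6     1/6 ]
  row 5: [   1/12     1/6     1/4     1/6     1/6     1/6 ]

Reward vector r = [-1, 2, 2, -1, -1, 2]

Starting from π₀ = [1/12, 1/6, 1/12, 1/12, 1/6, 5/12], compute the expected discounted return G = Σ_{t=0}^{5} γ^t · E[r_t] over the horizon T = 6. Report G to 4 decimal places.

G = 2.2838

t=0: π = [0.0833, 0.1667, 0.0833, 0.0833, 0.1667, 0.4167], E[r] = 1.0000, γ^t·E[r] = 1.000000, running G = 1.000000
t=1: π = [0.1458, 0.1458, 0.2014, 0.1806, 0.1667, 0.1597], E[r] = 0.5208, γ^t·E[r] = 0.416667, running G = 1.416667
t=2: π = [0.1852, 0.1557, 0.1800, 0.1591, 0.1684, 0.1516], E[r] = 0.4618, γ^t·E[r] = 0.295556, running G = 1.712222
t=3: π = [0.1816, 0.1529, 0.1793, 0.1644, 0.1684, 0.1534], E[r] = 0.4569, γ^t·E[r] = 0.233926, running G = 1.946148
t=4: π = [0.1826, 0.1536, 0.1795, 0.1635, 0.1679, 0.1530], E[r] = 0.4580, γ^t·E[r] = 0.187605, running G = 2.133753
t=5: π = [0.1824, 0.1535, 0.1794, 0.1637, 0.1680, 0.1530], E[r] = 0.4579, γ^t·E[r] = 0.150034, running G = 2.283787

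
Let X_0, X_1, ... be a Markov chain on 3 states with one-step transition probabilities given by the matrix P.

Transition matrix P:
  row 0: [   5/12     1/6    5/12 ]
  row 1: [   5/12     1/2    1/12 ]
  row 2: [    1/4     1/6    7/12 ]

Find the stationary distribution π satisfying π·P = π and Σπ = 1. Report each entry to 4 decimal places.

Balance equations π_j = Σ_i π_i·P[i][j]:
  π_0 = 5/12·π_0 + 5/12·π_1 + 1/4·π_2
  π_1 = 1/6·π_0 + 1/2·π_1 + 1/6·π_2
  normalize: π_0 + π_1 + π_2 = 1
Solving the linear system gives exactly π = [7/20, 1/4, 2/5].

π = [0.3500, 0.2500, 0.4000]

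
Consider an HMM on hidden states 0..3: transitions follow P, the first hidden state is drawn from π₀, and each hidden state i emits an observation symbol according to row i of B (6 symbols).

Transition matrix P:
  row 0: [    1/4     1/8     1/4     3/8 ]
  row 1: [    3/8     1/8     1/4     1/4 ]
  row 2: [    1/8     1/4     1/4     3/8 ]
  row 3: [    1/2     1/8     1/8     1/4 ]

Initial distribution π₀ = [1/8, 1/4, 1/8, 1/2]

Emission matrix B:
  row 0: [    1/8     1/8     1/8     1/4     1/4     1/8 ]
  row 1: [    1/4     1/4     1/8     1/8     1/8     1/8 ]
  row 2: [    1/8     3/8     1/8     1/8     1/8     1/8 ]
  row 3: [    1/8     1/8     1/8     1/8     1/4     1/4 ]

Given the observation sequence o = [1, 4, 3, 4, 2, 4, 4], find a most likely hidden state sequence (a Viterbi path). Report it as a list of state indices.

path = [2, 3, 0, 3, 0, 3, 0]

t=0: δ = [1.562e-02, 6.250e-02, 4.688e-02, 6.250e-02]  (obs o_0=1)
t=1: δ = [7.812e-03, 1.465e-03, 1.953e-03, 4.395e-03]  ψ = [3, 2, 1, 2]  (obs o_1=4)
t=2: δ = [5.493e-04, 1.221e-04, 2.441e-04, 3.662e-04]  ψ = [3, 0, 0, 0]  (obs o_2=3)
t=3: δ = [4.578e-05, 8.583e-06, 1.717e-05, 5.150e-05]  ψ = [3, 0, 0, 0]  (obs o_3=4)
t=4: δ = [3.219e-06, 8.047e-07, 1.431e-06, 2.146e-06]  ψ = [3, 3, 0, 0]  (obs o_4=2)
t=5: δ = [2.682e-07, 5.029e-08, 1.006e-07, 3.017e-07]  ψ = [3, 0, 0, 0]  (obs o_5=4)
t=6: δ = [3.772e-08, 4.715e-09, 8.382e-09, 2.515e-08]  ψ = [3, 3, 0, 0]  (obs o_6=4)
backtrack: best end state = 0; path = [2, 3, 0, 3, 0, 3, 0]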